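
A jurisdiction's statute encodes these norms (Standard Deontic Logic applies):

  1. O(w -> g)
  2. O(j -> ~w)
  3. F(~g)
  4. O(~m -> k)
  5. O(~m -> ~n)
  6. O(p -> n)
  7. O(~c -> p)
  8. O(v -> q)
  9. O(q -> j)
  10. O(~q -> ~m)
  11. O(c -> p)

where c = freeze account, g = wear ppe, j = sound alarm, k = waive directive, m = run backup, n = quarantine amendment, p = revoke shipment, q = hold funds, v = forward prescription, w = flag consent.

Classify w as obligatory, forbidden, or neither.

Forbidden

Premises 7 and 11 are O(~c -> p) and O(c -> p); every ideal world satisfies ~c or c, so in either case p holds — hence O(p).
From O(p) and premise 6, O(p -> n), we obtain O(n).
Premise 5, O(~m -> ~n), contraposes to O(n -> m); with O(n) we get O(m).
Premise 10 is O(~q -> ~m); contrapositively O(m -> q). Since O(m) holds, K gives O(q).
Applying K to premise 9 (O(q -> j)) and O(q) yields O(j).
From O(j) and premise 2, O(j -> ~w), we obtain O(~w).
Premises 1, 3, 4, 8 do not contribute to this derivation.
Thus O(~w), which is F(w): w is forbidden.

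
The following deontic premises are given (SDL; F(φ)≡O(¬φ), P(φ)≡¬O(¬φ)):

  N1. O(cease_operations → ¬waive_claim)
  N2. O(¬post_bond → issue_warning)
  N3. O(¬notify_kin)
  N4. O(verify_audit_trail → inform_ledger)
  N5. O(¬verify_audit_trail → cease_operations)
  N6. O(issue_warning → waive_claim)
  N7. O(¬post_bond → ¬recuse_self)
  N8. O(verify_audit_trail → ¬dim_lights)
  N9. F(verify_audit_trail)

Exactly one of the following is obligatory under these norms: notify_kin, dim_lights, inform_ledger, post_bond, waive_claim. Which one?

post_bond

Premise 9 is F(verify_audit_trail), i.e. O(¬verify_audit_trail).
Applying K to premise 5 (O(¬verify_audit_trail → cease_operations)) and O(¬verify_audit_trail) yields O(cease_operations).
From O(cease_operations) and premise 1, O(cease_operations → ¬waive_claim), we obtain O(¬waive_claim).
The contrapositive of premise 6 (O(issue_warning → waive_claim)) is O(¬waive_claim → ¬issue_warning), and O(¬waive_claim) is already established, so O(¬issue_warning).
The contrapositive of premise 2 (O(¬post_bond → issue_warning)) is O(¬issue_warning → post_bond), and O(¬issue_warning) is already established, so O(post_bond).
So O(post_bond) holds — post_bond is obligatory. None of the other listed options is made obligatory by any chain of premises.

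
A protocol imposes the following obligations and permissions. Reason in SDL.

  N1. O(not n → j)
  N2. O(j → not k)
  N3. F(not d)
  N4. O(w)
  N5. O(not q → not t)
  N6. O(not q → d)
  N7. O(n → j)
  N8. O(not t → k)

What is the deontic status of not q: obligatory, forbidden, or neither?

Forbidden

Premises 7 and 1 cover both cases: O(n → j) and O(not n → j). Since n ∨ not n is a tautology, O(j) follows.
Applying K to premise 2 (O(j → not k)) and O(j) yields O(not k).
The contrapositive of premise 8 (O(not t → k)) is O(not k → t), and O(not k) is already established, so O(t).
The contrapositive of premise 5 (O(not q → not t)) is O(t → q), and O(t) is already established, so O(q).
Premises 3, 4, 6 do not contribute to this derivation.
Thus O(q), which is F(not q): not q is forbidden.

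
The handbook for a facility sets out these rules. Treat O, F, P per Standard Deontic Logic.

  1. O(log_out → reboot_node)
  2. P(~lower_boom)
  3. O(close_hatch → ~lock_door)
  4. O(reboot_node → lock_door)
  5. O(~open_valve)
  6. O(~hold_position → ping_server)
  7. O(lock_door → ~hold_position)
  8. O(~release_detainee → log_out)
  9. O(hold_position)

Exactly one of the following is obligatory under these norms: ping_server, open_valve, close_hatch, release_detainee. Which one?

release_detainee

Premise 9 gives O(hold_position).
Premise 7, O(lock_door → ~hold_position), contraposes to O(hold_position → ~lock_door); with O(hold_position) we get O(~lock_door).
Premise 4, O(reboot_node → lock_door), contraposes to O(~lock_door → ~reboot_node); with O(~lock_door) we get O(~reboot_node).
Premise 1 is O(log_out → reboot_node); contrapositively O(~reboot_node → ~log_out). Since O(~reboot_node) holds, K gives O(~log_out).
Premise 8 is O(~release_detainee → log_out); contrapositively O(~log_out → release_detainee). Since O(~log_out) holds, K gives O(release_detainee).
So O(release_detainee) holds — release_detainee is obligatory. None of the other listed options is made obligatory by any chain of premises.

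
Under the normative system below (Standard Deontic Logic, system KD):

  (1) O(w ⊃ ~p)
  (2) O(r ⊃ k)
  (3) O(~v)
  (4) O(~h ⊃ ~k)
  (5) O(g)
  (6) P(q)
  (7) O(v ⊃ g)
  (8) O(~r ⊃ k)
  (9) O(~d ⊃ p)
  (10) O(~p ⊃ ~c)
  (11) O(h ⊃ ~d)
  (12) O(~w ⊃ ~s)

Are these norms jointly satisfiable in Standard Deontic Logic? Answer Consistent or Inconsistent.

Premise 7 is O(v ⊃ g); even if O(g) held, inferring O(v) would be affirming the consequent — invalid.
So O(v) is not derivable, and the apparent clash with O(~v) does not arise.
A world satisfying every obligation exists (e.g. c=false, d=false, g=true, h=true, k=true, p=true, q=false, r=false, s=false, v=false, w=false); no atom is both obligatory and forbidden, so the set is consistent.

Consistent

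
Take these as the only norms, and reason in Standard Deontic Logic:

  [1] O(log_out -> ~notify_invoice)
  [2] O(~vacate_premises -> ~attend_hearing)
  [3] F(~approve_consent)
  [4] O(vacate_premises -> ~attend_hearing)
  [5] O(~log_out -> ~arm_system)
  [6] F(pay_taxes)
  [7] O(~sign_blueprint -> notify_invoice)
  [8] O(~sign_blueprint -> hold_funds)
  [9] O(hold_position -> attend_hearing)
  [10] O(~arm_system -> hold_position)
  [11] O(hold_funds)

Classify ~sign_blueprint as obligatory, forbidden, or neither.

Forbidden

Premises 2 and 4 cover both cases: O(~vacate_premises -> ~attend_hearing) and O(vacate_premises -> ~attend_hearing). Since ~vacate_premises ∨ vacate_premises is a tautology, O(~attend_hearing) follows.
Premise 9 is O(hold_position -> attend_hearing); contrapositively O(~attend_hearing -> ~hold_position). Since O(~attend_hearing) holds, K gives O(~hold_position).
Premise 10, O(~arm_system -> hold_position), contraposes to O(~hold_position -> arm_system); with O(~hold_position) we get O(arm_system).
Premise 5 is O(~log_out -> ~arm_system); contrapositively O(arm_system -> log_out). Since O(arm_system) holds, K gives O(log_out).
Applying K to premise 1 (O(log_out -> ~notify_invoice)) and O(log_out) yields O(~notify_invoice).
Premise 7, O(~sign_blueprint -> notify_invoice), contraposes to O(~notify_invoice -> sign_blueprint); with O(~notify_invoice) we get O(sign_blueprint).
Premises 3, 6, 8, 11 do not contribute to this derivation.
Thus O(sign_blueprint), which is F(~sign_blueprint): ~sign_blueprint is forbidden.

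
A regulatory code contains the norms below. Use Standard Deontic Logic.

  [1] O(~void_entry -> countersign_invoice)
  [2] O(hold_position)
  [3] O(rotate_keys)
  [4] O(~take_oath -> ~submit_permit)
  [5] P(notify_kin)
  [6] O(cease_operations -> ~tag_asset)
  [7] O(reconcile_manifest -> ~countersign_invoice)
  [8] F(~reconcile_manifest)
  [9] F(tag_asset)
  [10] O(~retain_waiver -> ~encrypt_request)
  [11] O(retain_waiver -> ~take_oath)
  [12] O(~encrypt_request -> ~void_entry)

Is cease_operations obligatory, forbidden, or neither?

Premise 6 is O(cease_operations -> ~tag_asset); even if O(~tag_asset) held, inferring O(cease_operations) would be affirming the consequent — invalid.
No premise or chain of K-axiom applications forces O(cease_operations), and none forces O(~cease_operations). So cease_operations is neither obligatory nor forbidden under these norms.

Neither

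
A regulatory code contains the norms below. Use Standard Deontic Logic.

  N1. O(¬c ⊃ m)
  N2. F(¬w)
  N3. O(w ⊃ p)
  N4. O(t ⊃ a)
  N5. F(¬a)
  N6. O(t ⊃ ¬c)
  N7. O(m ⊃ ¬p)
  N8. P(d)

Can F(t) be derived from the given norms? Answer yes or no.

Yes

Premise 2, F(¬w), is equivalent to O(w).
Premise 3 is O(w ⊃ p); since O(w), deontic closure gives O(p).
Premise 7, O(m ⊃ ¬p), contraposes to O(p ⊃ ¬m); with O(p) we get O(¬m).
Premise 1, O(¬c ⊃ m), contraposes to O(¬m ⊃ c); with O(¬m) we get O(c).
Premise 6, O(t ⊃ ¬c), contraposes to O(c ⊃ ¬t); with O(c) we get O(¬t).
Premises 4, 5, 8 do not contribute to this derivation.
So O(¬t) holds, i.e. F(t). The claim follows.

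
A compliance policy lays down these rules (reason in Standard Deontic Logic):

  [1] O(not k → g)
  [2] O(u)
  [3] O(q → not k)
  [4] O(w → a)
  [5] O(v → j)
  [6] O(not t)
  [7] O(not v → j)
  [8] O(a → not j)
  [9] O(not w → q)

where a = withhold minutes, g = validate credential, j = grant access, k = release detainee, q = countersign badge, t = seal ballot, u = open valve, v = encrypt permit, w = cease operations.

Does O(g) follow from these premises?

By case analysis on v: premise 5 gives O(v → j) and premise 7 gives O(not v → j), so O(j) either way.
The contrapositive of premise 8 (O(a → not j)) is O(j → not a), and O(j) is already established, so O(not a).
Premise 4 is O(w → a); contrapositively O(not a → not w). Since O(not a) holds, K gives O(not w).
Premise 9 is O(not w → q); since O(not w), deontic closure gives O(q).
With premise 3, O(q → not k), the K-axiom yields O(not k).
From O(not k) and premise 1, O(not k → g), we obtain O(g).
Premises 2, 6 do not contribute to this derivation.
So O(g) follows.

Yes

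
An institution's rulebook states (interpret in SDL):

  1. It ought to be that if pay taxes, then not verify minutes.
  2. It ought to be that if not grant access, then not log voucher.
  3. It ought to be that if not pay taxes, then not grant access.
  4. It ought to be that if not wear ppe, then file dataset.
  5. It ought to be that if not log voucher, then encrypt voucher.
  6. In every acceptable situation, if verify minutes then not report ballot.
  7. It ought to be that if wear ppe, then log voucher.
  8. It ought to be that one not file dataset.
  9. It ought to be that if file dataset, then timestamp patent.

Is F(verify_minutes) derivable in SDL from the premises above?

Yes

From premise 8 we have O(¬file_dataset).
Premise 4, O(¬wear_ppe → file_dataset), contraposes to O(¬file_dataset → wear_ppe); with O(¬file_dataset) we get O(wear_ppe).
Premise 7 is O(wear_ppe → log_voucher); since O(wear_ppe), deontic closure gives O(log_voucher).
Premise 2, O(¬grant_access → ¬log_voucher), contraposes to O(log_voucher → grant_access); with O(log_voucher) we get O(grant_access).
The contrapositive of premise 3 (O(¬pay_taxes → ¬grant_access)) is O(grant_access → pay_taxes), and O(grant_access) is already established, so O(pay_taxes).
With premise 1, O(pay_taxes → ¬verify_minutes), the K-axiom yields O(¬verify_minutes).
Premises 5, 6, 9 do not contribute to this derivation.
So O(¬verify_minutes) holds, i.e. F(verify_minutes). The claim follows.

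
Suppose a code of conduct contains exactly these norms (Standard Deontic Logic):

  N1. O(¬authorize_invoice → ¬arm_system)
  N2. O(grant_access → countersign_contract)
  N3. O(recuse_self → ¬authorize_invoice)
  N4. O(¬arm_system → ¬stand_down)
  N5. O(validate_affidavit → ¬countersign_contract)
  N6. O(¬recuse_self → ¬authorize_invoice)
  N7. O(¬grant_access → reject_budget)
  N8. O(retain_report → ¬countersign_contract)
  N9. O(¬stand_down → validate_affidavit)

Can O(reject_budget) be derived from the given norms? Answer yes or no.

Premises 6 and 3 are O(¬recuse_self → ¬authorize_invoice) and O(recuse_self → ¬authorize_invoice); every ideal world satisfies ¬recuse_self or recuse_self, so in either case ¬authorize_invoice holds — hence O(¬authorize_invoice).
Premise 1 is O(¬authorize_invoice → ¬arm_system); since O(¬authorize_invoice), deontic closure gives O(¬arm_system).
Premise 4 is O(¬arm_system → ¬stand_down); since O(¬arm_system), deontic closure gives O(¬stand_down).
Premise 9 is O(¬stand_down → validate_affidavit); since O(¬stand_down), deontic closure gives O(validate_affidavit).
Applying K to premise 5 (O(validate_affidavit → ¬countersign_contract)) and O(validate_affidavit) yields O(¬countersign_contract).
Premise 2 is O(grant_access → countersign_contract); contrapositively O(¬countersign_contract → ¬grant_access). Since O(¬countersign_contract) holds, K gives O(¬grant_access).
Premise 7 is O(¬grant_access → reject_budget); since O(¬grant_access), deontic closure gives O(reject_budget).
Premise 8 does not contribute to this derivation.
So O(reject_budget) follows.

Yes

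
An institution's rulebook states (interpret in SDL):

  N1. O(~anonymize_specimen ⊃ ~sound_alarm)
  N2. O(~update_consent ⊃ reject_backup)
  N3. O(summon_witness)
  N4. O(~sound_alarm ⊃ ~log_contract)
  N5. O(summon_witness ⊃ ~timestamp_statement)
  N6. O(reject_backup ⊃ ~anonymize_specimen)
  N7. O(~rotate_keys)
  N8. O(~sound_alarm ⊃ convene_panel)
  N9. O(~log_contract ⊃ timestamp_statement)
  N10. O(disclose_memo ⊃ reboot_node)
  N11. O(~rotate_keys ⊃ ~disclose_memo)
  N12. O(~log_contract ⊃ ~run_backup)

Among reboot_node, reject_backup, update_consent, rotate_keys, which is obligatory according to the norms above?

Premise 3 gives O(summon_witness).
With premise 5, O(summon_witness ⊃ ~timestamp_statement), the K-axiom yields O(~timestamp_statement).
Premise 9 is O(~log_contract ⊃ timestamp_statement); contrapositively O(~timestamp_statement ⊃ log_contract). Since O(~timestamp_statement) holds, K gives O(log_contract).
The contrapositive of premise 4 (O(~sound_alarm ⊃ ~log_contract)) is O(log_contract ⊃ sound_alarm), and O(log_contract) is already established, so O(sound_alarm).
The contrapositive of premise 1 (O(~anonymize_specimen ⊃ ~sound_alarm)) is O(sound_alarm ⊃ anonymize_specimen), and O(sound_alarm) is already established, so O(anonymize_specimen).
Premise 6, O(reject_backup ⊃ ~anonymize_specimen), contraposes to O(anonymize_specimen ⊃ ~reject_backup); with O(anonymize_specimen) we get O(~reject_backup).
Premise 2 is O(~update_consent ⊃ reject_backup); contrapositively O(~reject_backup ⊃ update_consent). Since O(~reject_backup) holds, K gives O(update_consent).
So O(update_consent) holds — update_consent is obligatory. None of the other listed options is made obligatory by any chain of premises.

update_consent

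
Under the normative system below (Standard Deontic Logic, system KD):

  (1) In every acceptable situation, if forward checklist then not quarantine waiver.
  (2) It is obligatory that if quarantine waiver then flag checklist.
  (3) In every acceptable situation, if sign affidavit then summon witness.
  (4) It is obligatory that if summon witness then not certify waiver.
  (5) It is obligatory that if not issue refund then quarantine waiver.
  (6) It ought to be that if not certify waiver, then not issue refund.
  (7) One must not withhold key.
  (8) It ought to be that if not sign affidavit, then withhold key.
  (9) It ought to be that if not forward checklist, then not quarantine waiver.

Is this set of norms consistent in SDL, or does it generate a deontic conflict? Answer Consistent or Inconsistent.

Premises 1 and 9 cover both cases: O(forward_checklist → ¬quarantine_waiver) and O(¬forward_checklist → ¬quarantine_waiver). Since forward_checklist ∨ ¬forward_checklist is a tautology, O(¬quarantine_waiver) follows.
Premise 5 is O(¬issue_refund → quarantine_waiver); contrapositively O(¬quarantine_waiver → issue_refund). Since O(¬quarantine_waiver) holds, K gives O(issue_refund).
Premise 6, O(¬certify_waiver → ¬issue_refund), contraposes to O(issue_refund → certify_waiver); with O(issue_refund) we get O(certify_waiver).
The contrapositive of premise 4 (O(summon_witness → ¬certify_waiver)) is O(certify_waiver → ¬summon_witness), and O(certify_waiver) is already established, so O(¬summon_witness).
Premise 3 is O(sign_affidavit → summon_witness); contrapositively O(¬summon_witness → ¬sign_affidavit). Since O(¬summon_witness) holds, K gives O(¬sign_affidavit).
Premise 8 is O(¬sign_affidavit → withhold_key); since O(¬sign_affidavit), deontic closure gives O(withhold_key).
However, F(withhold_key) at premise 7 amounts to O(¬withhold_key).
We now have both O(withhold_key) and O(¬withhold_key) — withhold_key is simultaneously obligatory and forbidden, violating the D-axiom.

Inconsistent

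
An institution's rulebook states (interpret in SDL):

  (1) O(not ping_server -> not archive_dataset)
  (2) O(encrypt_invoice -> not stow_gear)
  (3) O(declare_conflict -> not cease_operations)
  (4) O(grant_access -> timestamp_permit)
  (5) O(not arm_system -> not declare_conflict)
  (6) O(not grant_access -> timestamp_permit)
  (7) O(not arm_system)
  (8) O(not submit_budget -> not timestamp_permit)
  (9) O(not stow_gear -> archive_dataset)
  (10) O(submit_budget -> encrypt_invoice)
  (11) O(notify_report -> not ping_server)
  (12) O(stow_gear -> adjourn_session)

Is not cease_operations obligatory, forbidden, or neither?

Premise 3 is O(declare_conflict -> not cease_operations), but O(declare_conflict) is not derivable from the premises, so it does not yield O(not cease_operations).
No premise or chain of K-axiom applications forces O(not cease_operations), and none forces O(cease_operations). So not cease_operations is neither obligatory nor forbidden under these norms.

Neither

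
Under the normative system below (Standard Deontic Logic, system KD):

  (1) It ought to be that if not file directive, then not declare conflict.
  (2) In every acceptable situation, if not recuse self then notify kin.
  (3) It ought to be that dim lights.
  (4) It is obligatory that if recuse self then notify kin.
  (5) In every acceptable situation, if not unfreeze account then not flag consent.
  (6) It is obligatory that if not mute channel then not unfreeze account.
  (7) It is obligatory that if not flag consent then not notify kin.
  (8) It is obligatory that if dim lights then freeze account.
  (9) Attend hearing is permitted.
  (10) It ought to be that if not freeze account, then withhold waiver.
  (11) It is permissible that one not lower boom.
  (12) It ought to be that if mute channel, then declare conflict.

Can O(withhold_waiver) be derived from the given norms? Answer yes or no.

No

Premise 10 is O(¬freeze_account → withhold_waiver), but O(¬freeze_account) is not derivable from the premises, so it does not yield O(withhold_waiver).
No other premise forces O(withhold_waiver). An ideal world satisfying every premise can still have withhold_waiver false, so O(withhold_waiver) is not derivable.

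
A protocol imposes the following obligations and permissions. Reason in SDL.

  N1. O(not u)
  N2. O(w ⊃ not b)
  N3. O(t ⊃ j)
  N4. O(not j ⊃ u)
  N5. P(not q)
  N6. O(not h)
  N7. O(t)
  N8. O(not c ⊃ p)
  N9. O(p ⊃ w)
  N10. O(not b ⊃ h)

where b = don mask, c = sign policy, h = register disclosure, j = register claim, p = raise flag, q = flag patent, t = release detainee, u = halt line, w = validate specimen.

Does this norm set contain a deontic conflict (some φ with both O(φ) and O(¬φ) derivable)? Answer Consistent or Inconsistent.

Consistent

Premise 4 is O(not j ⊃ u), but O(not j) is not derivable from the premises, so it does not yield O(u).
So O(u) is not derivable, and the apparent clash with O(not u) does not arise.
A world satisfying every obligation exists (e.g. b=true, c=true, h=false, j=true, p=false, q=false, t=true, u=false, w=false); no atom is both obligatory and forbidden, so the set is consistent.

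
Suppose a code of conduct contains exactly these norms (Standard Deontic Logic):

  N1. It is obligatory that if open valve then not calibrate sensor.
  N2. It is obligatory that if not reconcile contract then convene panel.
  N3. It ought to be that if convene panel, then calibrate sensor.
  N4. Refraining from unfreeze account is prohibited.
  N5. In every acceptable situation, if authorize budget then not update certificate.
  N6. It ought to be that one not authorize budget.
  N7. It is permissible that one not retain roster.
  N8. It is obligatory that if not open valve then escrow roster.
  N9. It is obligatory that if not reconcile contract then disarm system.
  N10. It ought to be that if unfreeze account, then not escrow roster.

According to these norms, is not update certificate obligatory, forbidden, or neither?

Neither

Premise 5 is O(authorize_budget → ¬update_certificate), but O(authorize_budget) is not derivable from the premises, so it does not yield O(¬update_certificate).
No premise or chain of K-axiom applications forces O(¬update_certificate), and none forces O(update_certificate). So ¬update_certificate is neither obligatory nor forbidden under these norms.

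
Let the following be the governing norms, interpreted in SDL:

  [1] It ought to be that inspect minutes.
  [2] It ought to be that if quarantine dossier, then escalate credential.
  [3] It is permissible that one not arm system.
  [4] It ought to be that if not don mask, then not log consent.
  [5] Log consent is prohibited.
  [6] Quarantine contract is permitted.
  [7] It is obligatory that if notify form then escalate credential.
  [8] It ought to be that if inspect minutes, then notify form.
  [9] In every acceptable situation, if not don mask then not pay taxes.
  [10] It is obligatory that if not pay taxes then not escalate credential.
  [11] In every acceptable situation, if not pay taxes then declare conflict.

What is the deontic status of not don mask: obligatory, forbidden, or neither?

Premise 1 states O(inspect_minutes) outright.
Applying K to premise 8 (O(inspect_minutes → notify_form)) and O(inspect_minutes) yields O(notify_form).
Applying K to premise 7 (O(notify_form → escalate_credential)) and O(notify_form) yields O(escalate_credential).
The contrapositive of premise 10 (O(¬pay_taxes → ¬escalate_credential)) is O(escalate_credential → pay_taxes), and O(escalate_credential) is already established, so O(pay_taxes).
Premise 9 is O(¬don_mask → ¬pay_taxes); contrapositively O(pay_taxes → don_mask). Since O(pay_taxes) holds, K gives O(don_mask).
Premises 2, 3, 4, 5, 6, 11 do not contribute to this derivation.
Thus O(don_mask), which is F(¬don_mask): ¬don_mask is forbidden.

Forbidden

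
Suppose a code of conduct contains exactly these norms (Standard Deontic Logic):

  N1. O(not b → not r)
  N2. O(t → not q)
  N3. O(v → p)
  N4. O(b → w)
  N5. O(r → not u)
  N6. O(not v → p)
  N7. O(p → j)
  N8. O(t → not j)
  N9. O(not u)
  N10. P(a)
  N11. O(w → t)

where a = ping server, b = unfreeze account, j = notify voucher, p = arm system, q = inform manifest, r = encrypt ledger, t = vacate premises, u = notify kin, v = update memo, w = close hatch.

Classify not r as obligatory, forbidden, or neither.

Obligatory

By case analysis on v: premise 3 gives O(v → p) and premise 6 gives O(not v → p), so O(p) either way.
Premise 7 is O(p → j); since O(p), deontic closure gives O(j).
The contrapositive of premise 8 (O(t → not j)) is O(j → not t), and O(j) is already established, so O(not t).
Premise 11 is O(w → t); contrapositively O(not t → not w). Since O(not t) holds, K gives O(not w).
Premise 4 is O(b → w); contrapositively O(not w → not b). Since O(not w) holds, K gives O(not b).
With premise 1, O(not b → not r), the K-axiom yields O(not r).
Premises 2, 5, 9, 10 do not contribute to this derivation.
Hence not r is obligatory.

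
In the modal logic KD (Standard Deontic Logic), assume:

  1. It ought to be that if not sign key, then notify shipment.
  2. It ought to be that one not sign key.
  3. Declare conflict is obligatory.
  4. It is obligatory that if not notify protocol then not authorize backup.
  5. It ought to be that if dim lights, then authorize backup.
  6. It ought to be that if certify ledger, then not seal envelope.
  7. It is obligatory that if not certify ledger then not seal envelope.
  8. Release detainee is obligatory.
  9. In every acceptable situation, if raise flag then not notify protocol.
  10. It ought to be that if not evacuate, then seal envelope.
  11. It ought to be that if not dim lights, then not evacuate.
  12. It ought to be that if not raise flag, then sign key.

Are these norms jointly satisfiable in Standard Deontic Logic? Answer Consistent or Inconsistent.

Inconsistent

By case analysis on certify_ledger: premise 6 gives O(certify_ledger → ¬seal_envelope) and premise 7 gives O(¬certify_ledger → ¬seal_envelope), so O(¬seal_envelope) either way.
The contrapositive of premise 10 (O(¬evacuate → seal_envelope)) is O(¬seal_envelope → evacuate), and O(¬seal_envelope) is already established, so O(evacuate).
Premise 11, O(¬dim_lights → ¬evacuate), contraposes to O(evacuate → dim_lights); with O(evacuate) we get O(dim_lights).
Applying K to premise 5 (O(dim_lights → authorize_backup)) and O(dim_lights) yields O(authorize_backup).
The contrapositive of premise 4 (O(¬notify_protocol → ¬authorize_backup)) is O(authorize_backup → notify_protocol), and O(authorize_backup) is already established, so O(notify_protocol).
The contrapositive of premise 9 (O(raise_flag → ¬notify_protocol)) is O(notify_protocol → ¬raise_flag), and O(notify_protocol) is already established, so O(¬raise_flag).
Applying K to premise 12 (O(¬raise_flag → sign_key)) and O(¬raise_flag) yields O(sign_key).
However, premise 2 gives O(¬sign_key).
We now have both O(sign_key) and O(¬sign_key) — sign_key is simultaneously obligatory and forbidden, violating the D-axiom.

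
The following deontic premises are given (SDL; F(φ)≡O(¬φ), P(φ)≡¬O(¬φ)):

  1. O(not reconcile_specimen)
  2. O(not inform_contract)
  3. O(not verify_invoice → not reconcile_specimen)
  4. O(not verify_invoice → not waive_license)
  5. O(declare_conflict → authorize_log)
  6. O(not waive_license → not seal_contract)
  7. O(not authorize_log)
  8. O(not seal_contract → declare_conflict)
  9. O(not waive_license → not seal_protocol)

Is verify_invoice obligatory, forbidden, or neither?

Premise 7 states O(not authorize_log) outright.
Premise 5, O(declare_conflict → authorize_log), contraposes to O(not authorize_log → not declare_conflict); with O(not authorize_log) we get O(not declare_conflict).
Premise 8 is O(not seal_contract → declare_conflict); contrapositively O(not declare_conflict → seal_contract). Since O(not declare_conflict) holds, K gives O(seal_contract).
The contrapositive of premise 6 (O(not waive_license → not seal_contract)) is O(seal_contract → waive_license), and O(seal_contract) is already established, so O(waive_license).
Premise 4, O(not verify_invoice → not waive_license), contraposes to O(waive_license → verify_invoice); with O(waive_license) we get O(verify_invoice).
Premises 1, 2, 3, 9 do not contribute to this derivation.
Hence verify_invoice is obligatory.

Obligatory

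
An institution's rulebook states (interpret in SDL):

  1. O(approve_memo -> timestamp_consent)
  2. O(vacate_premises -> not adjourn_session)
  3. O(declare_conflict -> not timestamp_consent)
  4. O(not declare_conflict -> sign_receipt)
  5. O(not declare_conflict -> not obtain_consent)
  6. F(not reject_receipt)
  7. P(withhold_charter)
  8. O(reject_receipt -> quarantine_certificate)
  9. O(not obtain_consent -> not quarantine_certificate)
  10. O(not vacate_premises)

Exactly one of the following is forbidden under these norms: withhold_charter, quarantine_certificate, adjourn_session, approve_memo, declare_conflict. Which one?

F(not reject_receipt) at premise 6 means O(reject_receipt).
Premise 8 is O(reject_receipt -> quarantine_certificate); since O(reject_receipt), deontic closure gives O(quarantine_certificate).
Premise 9, O(not obtain_consent -> not quarantine_certificate), contraposes to O(quarantine_certificate -> obtain_consent); with O(quarantine_certificate) we get O(obtain_consent).
The contrapositive of premise 5 (O(not declare_conflict -> not obtain_consent)) is O(obtain_consent -> declare_conflict), and O(obtain_consent) is already established, so O(declare_conflict).
From O(declare_conflict) and premise 3, O(declare_conflict -> not timestamp_consent), we obtain O(not timestamp_consent).
The contrapositive of premise 1 (O(approve_memo -> timestamp_consent)) is O(not timestamp_consent -> not approve_memo), and O(not timestamp_consent) is already established, so O(not approve_memo).
So O(not approve_memo) holds, i.e. approve_memo is forbidden. None of the other listed options is forbidden under the premises.

approve_memo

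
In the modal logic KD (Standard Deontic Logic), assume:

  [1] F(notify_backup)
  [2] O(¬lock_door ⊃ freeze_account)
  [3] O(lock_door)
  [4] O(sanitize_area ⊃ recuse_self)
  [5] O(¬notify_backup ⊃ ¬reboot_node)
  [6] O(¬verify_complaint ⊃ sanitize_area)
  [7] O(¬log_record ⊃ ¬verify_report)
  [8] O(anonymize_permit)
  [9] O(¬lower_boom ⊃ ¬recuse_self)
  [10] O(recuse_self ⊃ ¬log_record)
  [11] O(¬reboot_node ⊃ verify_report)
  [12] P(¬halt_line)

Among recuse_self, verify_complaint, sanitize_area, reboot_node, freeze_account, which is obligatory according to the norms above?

verify_complaint

F(notify_backup) at premise 1 means O(¬notify_backup).
From O(¬notify_backup) and premise 5, O(¬notify_backup ⊃ ¬reboot_node), we obtain O(¬reboot_node).
Applying K to premise 11 (O(¬reboot_node ⊃ verify_report)) and O(¬reboot_node) yields O(verify_report).
Premise 7, O(¬log_record ⊃ ¬verify_report), contraposes to O(verify_report ⊃ log_record); with O(verify_report) we get O(log_record).
Premise 10, O(recuse_self ⊃ ¬log_record), contraposes to O(log_record ⊃ ¬recuse_self); with O(log_record) we get O(¬recuse_self).
The contrapositive of premise 4 (O(sanitize_area ⊃ recuse_self)) is O(¬recuse_self ⊃ ¬sanitize_area), and O(¬recuse_self) is already established, so O(¬sanitize_area).
The contrapositive of premise 6 (O(¬verify_complaint ⊃ sanitize_area)) is O(¬sanitize_area ⊃ verify_complaint), and O(¬sanitize_area) is already established, so O(verify_complaint).
So O(verify_complaint) holds — verify_complaint is obligatory. None of the other listed options is made obligatory by any chain of premises.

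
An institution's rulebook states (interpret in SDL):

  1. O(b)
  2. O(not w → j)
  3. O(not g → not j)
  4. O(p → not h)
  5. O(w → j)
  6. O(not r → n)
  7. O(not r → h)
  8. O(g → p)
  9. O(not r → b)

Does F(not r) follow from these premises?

By case analysis on not w: premise 2 gives O(not w → j) and premise 5 gives O(w → j), so O(j) either way.
Premise 3 is O(not g → not j); contrapositively O(j → g). Since O(j) holds, K gives O(g).
Premise 8 is O(g → p); since O(g), deontic closure gives O(p).
From O(p) and premise 4, O(p → not h), we obtain O(not h).
The contrapositive of premise 7 (O(not r → h)) is O(not h → r), and O(not h) is already established, so O(r).
Premises 1, 6, 9 do not contribute to this derivation.
So O(r) holds, i.e. F(not r). The claim follows.

Yes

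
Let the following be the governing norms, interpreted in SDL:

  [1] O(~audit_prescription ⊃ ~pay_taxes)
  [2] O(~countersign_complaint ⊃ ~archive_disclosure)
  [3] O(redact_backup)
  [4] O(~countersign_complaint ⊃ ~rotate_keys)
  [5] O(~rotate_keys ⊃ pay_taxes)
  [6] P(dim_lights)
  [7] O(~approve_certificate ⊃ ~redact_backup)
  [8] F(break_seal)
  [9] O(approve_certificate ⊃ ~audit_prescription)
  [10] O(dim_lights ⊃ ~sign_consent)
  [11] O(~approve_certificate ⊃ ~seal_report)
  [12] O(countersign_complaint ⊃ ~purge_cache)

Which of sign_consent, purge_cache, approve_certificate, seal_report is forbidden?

Premise 3 states O(redact_backup) outright.
The contrapositive of premise 7 (O(~approve_certificate ⊃ ~redact_backup)) is O(redact_backup ⊃ approve_certificate), and O(redact_backup) is already established, so O(approve_certificate).
Applying K to premise 9 (O(approve_certificate ⊃ ~audit_prescription)) and O(approve_certificate) yields O(~audit_prescription).
Applying K to premise 1 (O(~audit_prescription ⊃ ~pay_taxes)) and O(~audit_prescription) yields O(~pay_taxes).
Premise 5, O(~rotate_keys ⊃ pay_taxes), contraposes to O(~pay_taxes ⊃ rotate_keys); with O(~pay_taxes) we get O(rotate_keys).
Premise 4, O(~countersign_complaint ⊃ ~rotate_keys), contraposes to O(rotate_keys ⊃ countersign_complaint); with O(rotate_keys) we get O(countersign_complaint).
With premise 12, O(countersign_complaint ⊃ ~purge_cache), the K-axiom yields O(~purge_cache).
So O(~purge_cache) holds, i.e. purge_cache is forbidden. None of the other listed options is forbidden under the premises.

purge_cache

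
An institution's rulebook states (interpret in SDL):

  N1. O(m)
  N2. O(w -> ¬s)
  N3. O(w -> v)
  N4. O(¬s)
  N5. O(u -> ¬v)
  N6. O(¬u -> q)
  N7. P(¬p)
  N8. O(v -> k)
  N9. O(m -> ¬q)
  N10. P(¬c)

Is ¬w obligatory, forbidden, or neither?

Premise 1 gives O(m).
Applying K to premise 9 (O(m -> ¬q)) and O(m) yields O(¬q).
The contrapositive of premise 6 (O(¬u -> q)) is O(¬q -> u), and O(¬q) is already established, so O(u).
Applying K to premise 5 (O(u -> ¬v)) and O(u) yields O(¬v).
Premise 3, O(w -> v), contraposes to O(¬v -> ¬w); with O(¬v) we get O(¬w).
Premises 2, 4, 7, 8, 10 do not contribute to this derivation.
Hence ¬w is obligatory.

Obligatory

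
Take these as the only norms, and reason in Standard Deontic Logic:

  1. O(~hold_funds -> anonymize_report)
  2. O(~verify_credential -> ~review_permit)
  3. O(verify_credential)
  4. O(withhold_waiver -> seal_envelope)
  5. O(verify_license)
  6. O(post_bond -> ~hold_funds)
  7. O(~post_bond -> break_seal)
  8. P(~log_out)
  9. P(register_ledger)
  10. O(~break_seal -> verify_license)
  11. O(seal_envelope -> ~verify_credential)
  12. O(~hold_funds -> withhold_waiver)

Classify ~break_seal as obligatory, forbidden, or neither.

Forbidden

Premise 3 states O(verify_credential) outright.
The contrapositive of premise 11 (O(seal_envelope -> ~verify_credential)) is O(verify_credential -> ~seal_envelope), and O(verify_credential) is already established, so O(~seal_envelope).
Premise 4 is O(withhold_waiver -> seal_envelope); contrapositively O(~seal_envelope -> ~withhold_waiver). Since O(~seal_envelope) holds, K gives O(~withhold_waiver).
Premise 12, O(~hold_funds -> withhold_waiver), contraposes to O(~withhold_waiver -> hold_funds); with O(~withhold_waiver) we get O(hold_funds).
Premise 6 is O(post_bond -> ~hold_funds); contrapositively O(hold_funds -> ~post_bond). Since O(hold_funds) holds, K gives O(~post_bond).
Premise 7 is O(~post_bond -> break_seal); since O(~post_bond), deontic closure gives O(break_seal).
Premises 1, 2, 5, 8, 9, 10 do not contribute to this derivation.
Thus O(break_seal), which is F(~break_seal): ~break_seal is forbidden.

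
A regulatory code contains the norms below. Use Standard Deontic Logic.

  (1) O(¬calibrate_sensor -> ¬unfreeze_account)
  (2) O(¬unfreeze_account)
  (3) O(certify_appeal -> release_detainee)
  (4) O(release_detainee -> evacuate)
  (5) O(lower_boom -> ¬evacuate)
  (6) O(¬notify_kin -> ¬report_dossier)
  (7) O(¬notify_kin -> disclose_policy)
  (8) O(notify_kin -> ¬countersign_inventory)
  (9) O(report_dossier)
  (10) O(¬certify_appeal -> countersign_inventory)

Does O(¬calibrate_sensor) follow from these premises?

Premise 1 is O(¬calibrate_sensor -> ¬unfreeze_account); even if O(¬unfreeze_account) held, inferring O(¬calibrate_sensor) would be affirming the consequent — invalid.
No other premise forces O(¬calibrate_sensor). An ideal world satisfying every premise can still have ¬calibrate_sensor false, so O(¬calibrate_sensor) is not derivable.

No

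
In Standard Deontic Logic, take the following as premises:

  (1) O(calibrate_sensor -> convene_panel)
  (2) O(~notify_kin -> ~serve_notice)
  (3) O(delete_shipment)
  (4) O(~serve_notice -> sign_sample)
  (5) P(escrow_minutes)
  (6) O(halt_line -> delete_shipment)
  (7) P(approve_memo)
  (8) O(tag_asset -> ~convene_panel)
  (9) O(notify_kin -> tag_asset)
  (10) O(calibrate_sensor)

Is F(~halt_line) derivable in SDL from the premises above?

Premise 6 is O(halt_line -> delete_shipment); even if O(delete_shipment) held, inferring O(halt_line) would be affirming the consequent — invalid.
No other premise forces O(halt_line). An ideal world satisfying every premise can still have ~halt_line true, so F(~halt_line) is not derivable.

No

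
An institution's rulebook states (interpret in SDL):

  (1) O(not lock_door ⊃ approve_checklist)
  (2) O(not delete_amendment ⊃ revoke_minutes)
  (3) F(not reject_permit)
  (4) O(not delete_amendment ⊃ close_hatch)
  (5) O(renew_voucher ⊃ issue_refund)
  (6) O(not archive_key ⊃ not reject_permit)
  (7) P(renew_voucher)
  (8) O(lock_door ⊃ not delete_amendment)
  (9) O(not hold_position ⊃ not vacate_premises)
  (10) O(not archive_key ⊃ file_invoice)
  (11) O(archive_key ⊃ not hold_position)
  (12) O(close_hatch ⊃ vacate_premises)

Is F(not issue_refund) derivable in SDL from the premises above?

No

Premise 5 is O(renew_voucher ⊃ issue_refund), but O(renew_voucher) is not derivable from the premises (the permission P(renew_voucher) asserts only not O(not renew_voucher), not O(renew_voucher)), so it does not yield O(issue_refund).
No other premise forces O(issue_refund). An ideal world satisfying every premise can still have not issue_refund true, so F(not issue_refund) is not derivable.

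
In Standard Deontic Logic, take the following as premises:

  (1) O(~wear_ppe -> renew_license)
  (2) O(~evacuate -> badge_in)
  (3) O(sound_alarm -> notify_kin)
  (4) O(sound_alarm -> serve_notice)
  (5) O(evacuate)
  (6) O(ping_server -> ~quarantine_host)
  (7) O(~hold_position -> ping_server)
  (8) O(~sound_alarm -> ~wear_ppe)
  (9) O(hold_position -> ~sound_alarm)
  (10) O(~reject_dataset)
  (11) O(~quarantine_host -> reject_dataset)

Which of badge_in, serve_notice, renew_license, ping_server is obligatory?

Premise 10 gives O(~reject_dataset).
Premise 11, O(~quarantine_host -> reject_dataset), contraposes to O(~reject_dataset -> quarantine_host); with O(~reject_dataset) we get O(quarantine_host).
Premise 6, O(ping_server -> ~quarantine_host), contraposes to O(quarantine_host -> ~ping_server); with O(quarantine_host) we get O(~ping_server).
Premise 7, O(~hold_position -> ping_server), contraposes to O(~ping_server -> hold_position); with O(~ping_server) we get O(hold_position).
Premise 9 is O(hold_position -> ~sound_alarm); since O(hold_position), deontic closure gives O(~sound_alarm).
From O(~sound_alarm) and premise 8, O(~sound_alarm -> ~wear_ppe), we obtain O(~wear_ppe).
With premise 1, O(~wear_ppe -> renew_license), the K-axiom yields O(renew_license).
So O(renew_license) holds — renew_license is obligatory. None of the other listed options is made obligatory by any chain of premises.

renew_license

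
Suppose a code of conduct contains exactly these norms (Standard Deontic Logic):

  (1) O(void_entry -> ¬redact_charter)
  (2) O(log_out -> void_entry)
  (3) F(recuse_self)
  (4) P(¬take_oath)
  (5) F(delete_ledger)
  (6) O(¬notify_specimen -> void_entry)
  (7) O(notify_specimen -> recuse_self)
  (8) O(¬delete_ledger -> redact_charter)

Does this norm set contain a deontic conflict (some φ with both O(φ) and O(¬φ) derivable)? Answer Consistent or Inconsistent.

Inconsistent

Premise 3 is F(recuse_self), i.e. O(¬recuse_self).
Premise 7, O(notify_specimen -> recuse_self), contraposes to O(¬recuse_self -> ¬notify_specimen); with O(¬recuse_self) we get O(¬notify_specimen).
Applying K to premise 6 (O(¬notify_specimen -> void_entry)) and O(¬notify_specimen) yields O(void_entry).
Premise 1 is O(void_entry -> ¬redact_charter); since O(void_entry), deontic closure gives O(¬redact_charter).
Premise 8, O(¬delete_ledger -> redact_charter), contraposes to O(¬redact_charter -> delete_ledger); with O(¬redact_charter) we get O(delete_ledger).
Yet premise 5 is F(delete_ledger), i.e. O(¬delete_ledger).
We now have both O(delete_ledger) and O(¬delete_ledger) — delete_ledger is simultaneously obligatory and forbidden, violating the D-axiom.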